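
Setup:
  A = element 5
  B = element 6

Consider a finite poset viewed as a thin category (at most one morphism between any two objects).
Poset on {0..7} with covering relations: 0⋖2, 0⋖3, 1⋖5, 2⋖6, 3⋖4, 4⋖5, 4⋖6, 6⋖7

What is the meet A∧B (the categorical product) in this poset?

Lower bounds of A=5 and B=6: {0,3,4}
  0 ⊑ 4
  3 ⊑ 4
  4 ⊑ 4
glb = 4

Answer: A∧B = 4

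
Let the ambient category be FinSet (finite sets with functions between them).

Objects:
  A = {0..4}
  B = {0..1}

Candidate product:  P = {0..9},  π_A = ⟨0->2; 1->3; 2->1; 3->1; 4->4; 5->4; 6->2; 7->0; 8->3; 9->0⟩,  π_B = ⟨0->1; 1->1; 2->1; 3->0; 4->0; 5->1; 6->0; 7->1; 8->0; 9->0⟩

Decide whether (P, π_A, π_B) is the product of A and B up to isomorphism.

Answer: VALID PRODUCT

Work:
|A|·|B| = 5·2 = 10;  |P| = 10
Check the pairing map k ↦ (π_A(k), π_B(k)):
  0 -> (2,1)
  1 -> (3,1)
  2 -> (1,1)
  3 -> (1,0)
  4 -> (4,0)
  5 -> (4,1)
  6 -> (2,0)
  7 -> (0,1)
  8 -> (3,0)
  9 -> (0,0)
distinct pairs in image: 10 / 10 needed
  → bijection onto A×B; projections well-typed.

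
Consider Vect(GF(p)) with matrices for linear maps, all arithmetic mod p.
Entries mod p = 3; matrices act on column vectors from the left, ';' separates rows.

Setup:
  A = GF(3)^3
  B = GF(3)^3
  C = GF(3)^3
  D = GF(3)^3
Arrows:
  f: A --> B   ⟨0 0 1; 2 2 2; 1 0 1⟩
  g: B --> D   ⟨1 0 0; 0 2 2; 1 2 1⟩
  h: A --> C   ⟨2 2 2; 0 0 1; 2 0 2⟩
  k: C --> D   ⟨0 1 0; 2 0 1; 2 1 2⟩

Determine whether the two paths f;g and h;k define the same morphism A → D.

Along f;g (path 1):
  e0=⟨1,0,0⟩ f-->⟨0,2,1⟩ g-->⟨0,0,2⟩
  e1=⟨0,1,0⟩ f-->⟨0,2,0⟩ g-->⟨0,1,1⟩
  e2=⟨0,0,1⟩ f-->⟨1,2,1⟩ g-->⟨1,0,0⟩
  composite₁ = ⟨0 0 1; 0 1 0; 2 1 0⟩
Along h;k (path 2):
  e0=⟨1,0,0⟩ h-->⟨2,0,2⟩ k-->⟨0,0,2⟩
  e1=⟨0,1,0⟩ h-->⟨2,0,0⟩ k-->⟨0,1,1⟩
  e2=⟨0,0,1⟩ h-->⟨2,1,2⟩ k-->⟨1,0,0⟩
  composite₂ = ⟨0 0 1; 0 1 0; 2 1 0⟩
Equal? YES — commutes

Answer: COMMUTES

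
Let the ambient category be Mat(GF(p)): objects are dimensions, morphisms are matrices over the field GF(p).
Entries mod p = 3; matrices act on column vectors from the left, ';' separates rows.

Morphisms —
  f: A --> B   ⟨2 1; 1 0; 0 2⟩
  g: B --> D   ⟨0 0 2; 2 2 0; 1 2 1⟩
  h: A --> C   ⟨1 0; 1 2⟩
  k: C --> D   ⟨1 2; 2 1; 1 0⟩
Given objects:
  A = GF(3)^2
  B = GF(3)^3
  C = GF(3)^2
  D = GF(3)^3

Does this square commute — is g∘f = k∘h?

Path 1 = f;g:
  e0=[1,0] f-->[2,1,0] g-->[0,0,1]
  e1=[0,1] f-->[1,0,2] g-->[1,2,0]
  composite₁ = ⟨0 1; 0 2; 1 0⟩
Path 2 = h;k:
  e0=[1,0] h-->[1,1] k-->[0,0,1]
  e1=[0,1] h-->[0,2] k-->[1,2,0]
  composite₂ = ⟨0 1; 0 2; 1 0⟩
Equal? same morphism ✓

Answer: COMMUTES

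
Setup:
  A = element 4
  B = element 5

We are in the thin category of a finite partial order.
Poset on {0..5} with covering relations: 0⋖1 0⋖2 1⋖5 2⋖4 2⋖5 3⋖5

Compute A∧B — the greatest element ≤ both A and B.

Answer: A∧B = 2

Work:
Common predecessors of 4,5: {0,2}
  0 <= 2
  2 <= 2
glb = 2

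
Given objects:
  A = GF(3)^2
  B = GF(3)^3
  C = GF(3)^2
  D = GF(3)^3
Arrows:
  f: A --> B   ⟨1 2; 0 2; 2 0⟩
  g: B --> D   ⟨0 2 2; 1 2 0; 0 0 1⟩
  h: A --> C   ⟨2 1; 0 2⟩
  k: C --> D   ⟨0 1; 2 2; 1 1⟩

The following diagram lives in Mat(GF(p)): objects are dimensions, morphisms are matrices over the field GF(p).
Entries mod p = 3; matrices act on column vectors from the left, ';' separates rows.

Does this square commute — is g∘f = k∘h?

Along f;g (path 1):
  e0=[1,0] f-->[1,0,2] g-->[1,1,2]
  e1=[0,1] f-->[2,2,0] g-->[1,0,0]
  ⟦path⟧₁ = ⟨1 1; 1 0; 2 0⟩
Along h;k (path 2):
  e0=[1,0] h-->[2,0] k-->[0,1,2]
  e1=[0,1] h-->[1,2] k-->[2,0,0]
  ⟦path⟧₂ = ⟨0 2; 1 0; 2 0⟩
Equal? NO — does not commute

Answer: DOES NOT COMMUTE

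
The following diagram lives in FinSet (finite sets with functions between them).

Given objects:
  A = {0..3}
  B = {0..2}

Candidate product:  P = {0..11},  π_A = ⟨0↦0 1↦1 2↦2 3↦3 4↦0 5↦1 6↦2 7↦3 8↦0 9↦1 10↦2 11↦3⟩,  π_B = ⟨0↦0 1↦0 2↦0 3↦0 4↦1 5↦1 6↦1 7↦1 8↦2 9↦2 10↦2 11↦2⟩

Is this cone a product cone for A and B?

|A|·|B| = 4·3 = 12;  |P| = 12
Check the pairing map k ↦ (π_A(k), π_B(k)):
  0 ↦ (0,0)
  1 ↦ (1,0)
  2 ↦ (2,0)
  3 ↦ (3,0)
  4 ↦ (0,1)
  5 ↦ (1,1)
  6 ↦ (2,1)
  7 ↦ (3,1)
  8 ↦ (0,2)
  9 ↦ (1,2)
  10 ↦ (2,2)
  11 ↦ (3,2)
distinct pairs in image: 12 / 12 needed
  → bijection onto A×B; projections well-typed.

Answer: VALID PRODUCT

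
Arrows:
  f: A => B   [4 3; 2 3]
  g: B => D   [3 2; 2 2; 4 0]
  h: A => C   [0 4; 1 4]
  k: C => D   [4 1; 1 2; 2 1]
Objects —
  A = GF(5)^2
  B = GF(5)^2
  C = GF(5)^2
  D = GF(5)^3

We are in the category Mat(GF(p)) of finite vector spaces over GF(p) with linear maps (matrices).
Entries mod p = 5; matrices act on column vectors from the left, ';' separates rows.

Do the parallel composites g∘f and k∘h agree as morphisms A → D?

Path 1 = f;g:
  e0=(1,0) f=>(4,2) g=>(1,2,1)
  e1=(0,1) f=>(3,3) g=>(0,2,2)
  composite₁ = [1 0; 2 2; 1 2]
Path 2 = h;k:
  e0=(1,0) h=>(0,1) k=>(1,2,1)
  e1=(0,1) h=>(4,4) k=>(0,2,2)
  composite₂ = [1 0; 2 2; 1 2]
Equal? same morphism ✓

Answer: COMMUTES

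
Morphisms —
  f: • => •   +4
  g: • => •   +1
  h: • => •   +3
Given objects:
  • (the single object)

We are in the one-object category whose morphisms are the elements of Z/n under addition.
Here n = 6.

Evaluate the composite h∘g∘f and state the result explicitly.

  0 +4≡4 +1≡5 +3≡2  (mod 6)
composite: +2

Answer: +2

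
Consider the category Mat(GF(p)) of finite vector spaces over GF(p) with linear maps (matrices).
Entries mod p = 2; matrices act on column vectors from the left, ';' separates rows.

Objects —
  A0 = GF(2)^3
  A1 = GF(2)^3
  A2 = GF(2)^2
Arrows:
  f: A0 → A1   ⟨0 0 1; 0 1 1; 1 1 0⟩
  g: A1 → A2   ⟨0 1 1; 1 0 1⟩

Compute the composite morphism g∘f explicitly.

Answer: ⟨1 0 1; 1 1 1⟩

Derivation:
  e0=[1,0,0] f→[0,0,1] g→[1,1]
  e1=[0,1,0] f→[0,1,1] g→[0,1]
  e2=[0,0,1] f→[1,1,0] g→[1,1]
result: ⟨1 0 1; 1 1 1⟩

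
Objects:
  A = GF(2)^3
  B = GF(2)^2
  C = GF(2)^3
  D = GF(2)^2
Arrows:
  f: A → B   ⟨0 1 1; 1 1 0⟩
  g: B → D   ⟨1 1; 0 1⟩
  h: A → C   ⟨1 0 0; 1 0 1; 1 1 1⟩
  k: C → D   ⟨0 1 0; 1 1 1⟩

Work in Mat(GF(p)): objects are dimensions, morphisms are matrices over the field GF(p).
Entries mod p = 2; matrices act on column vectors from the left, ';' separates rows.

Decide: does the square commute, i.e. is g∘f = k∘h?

Answer: COMMUTES

Trace:
Along f;g (path 1):
  e0=(1,0,0) f→(0,1) g→(1,1)
  e1=(0,1,0) f→(1,1) g→(0,1)
  e2=(0,0,1) f→(1,0) g→(1,0)
  composite₁ = ⟨1 0 1; 1 1 0⟩
Along h;k (path 2):
  e0=(1,0,0) h→(1,1,1) k→(1,1)
  e1=(0,1,0) h→(0,0,1) k→(0,1)
  e2=(0,0,1) h→(0,1,1) k→(1,0)
  composite₂ = ⟨1 0 1; 1 1 0⟩
Equal? YES — commutes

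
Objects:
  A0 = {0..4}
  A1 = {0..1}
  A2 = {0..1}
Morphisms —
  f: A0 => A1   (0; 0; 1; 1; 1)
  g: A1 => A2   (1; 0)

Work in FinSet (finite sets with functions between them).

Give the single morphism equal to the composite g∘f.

Answer: (1; 1; 0; 0; 0)

Work:
  0 f=>0 g=>1
  1 f=>0 g=>1
  2 f=>1 g=>0
  3 f=>1 g=>0
  4 f=>1 g=>0
result: (1; 1; 0; 0; 0)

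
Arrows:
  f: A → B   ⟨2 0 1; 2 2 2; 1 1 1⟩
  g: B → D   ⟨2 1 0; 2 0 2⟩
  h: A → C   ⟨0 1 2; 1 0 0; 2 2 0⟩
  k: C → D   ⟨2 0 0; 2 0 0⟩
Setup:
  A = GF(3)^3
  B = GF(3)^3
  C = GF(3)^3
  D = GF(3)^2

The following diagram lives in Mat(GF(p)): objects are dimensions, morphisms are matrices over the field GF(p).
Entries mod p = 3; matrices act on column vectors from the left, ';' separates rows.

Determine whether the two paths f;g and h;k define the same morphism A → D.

Path 1 = f;g:
  e0=⟨1,0,0⟩ f→⟨2,2,1⟩ g→⟨0,0⟩
  e1=⟨0,1,0⟩ f→⟨0,2,1⟩ g→⟨2,2⟩
  e2=⟨0,0,1⟩ f→⟨1,2,1⟩ g→⟨1,1⟩
  ⟦path⟧₁ = ⟨0 2 1; 0 2 1⟩
Path 2 = h;k:
  e0=⟨1,0,0⟩ h→⟨0,1,2⟩ k→⟨0,0⟩
  e1=⟨0,1,0⟩ h→⟨1,0,2⟩ k→⟨2,2⟩
  e2=⟨0,0,1⟩ h→⟨2,0,0⟩ k→⟨1,1⟩
  ⟦path⟧₂ = ⟨0 2 1; 0 2 1⟩
Equal? YES — commutes

Answer: COMMUTES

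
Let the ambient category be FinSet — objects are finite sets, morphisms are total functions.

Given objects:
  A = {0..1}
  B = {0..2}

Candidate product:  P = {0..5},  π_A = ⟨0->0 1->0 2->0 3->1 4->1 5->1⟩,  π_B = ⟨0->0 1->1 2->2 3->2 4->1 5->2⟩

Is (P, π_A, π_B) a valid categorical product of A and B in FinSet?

Answer: NOT A VALID PRODUCT — duplicate pair at indices 5,3

Trace:
|A|·|B| = 2·3 = 6;  |P| = 6
Check the pairing map k ↦ (π_A(k), π_B(k)):
  0 -> (0,0)
  1 -> (0,1)
  2 -> (0,2)
  3 -> (1,2)
  4 -> (1,1)
  5 -> (1,2)  ✗ repeats pair of k=3
distinct pairs in image: 5 / 6 needed
  → (1,2) hit at k=3 and k=5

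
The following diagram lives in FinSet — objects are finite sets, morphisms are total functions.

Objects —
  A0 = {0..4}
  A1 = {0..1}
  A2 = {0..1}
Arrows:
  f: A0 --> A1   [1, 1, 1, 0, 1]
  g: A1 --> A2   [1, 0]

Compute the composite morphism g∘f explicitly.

Answer: [0, 0, 0, 1, 0]

Work:
  0 f-->1 g-->0
  1 f-->1 g-->0
  2 f-->1 g-->0
  3 f-->0 g-->1
  4 f-->1 g-->0
result: [0, 0, 0, 1, 0]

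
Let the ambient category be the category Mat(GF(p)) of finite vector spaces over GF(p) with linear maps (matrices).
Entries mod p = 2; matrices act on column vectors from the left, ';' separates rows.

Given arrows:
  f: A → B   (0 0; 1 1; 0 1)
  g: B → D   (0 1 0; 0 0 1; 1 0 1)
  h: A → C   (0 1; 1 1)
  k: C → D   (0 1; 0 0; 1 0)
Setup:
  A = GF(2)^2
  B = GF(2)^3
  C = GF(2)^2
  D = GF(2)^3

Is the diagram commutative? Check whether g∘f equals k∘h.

Answer: DOES NOT COMMUTE

Derivation:
Path 1 = f;g:
  e0=⟨1,0⟩ f→⟨0,1,0⟩ g→⟨1,0,0⟩
  e1=⟨0,1⟩ f→⟨0,1,1⟩ g→⟨1,1,1⟩
  composite₁ = (1 1; 0 1; 0 1)
Path 2 = h;k:
  e0=⟨1,0⟩ h→⟨0,1⟩ k→⟨1,0,0⟩
  e1=⟨0,1⟩ h→⟨1,1⟩ k→⟨1,0,1⟩
  composite₂ = (1 1; 0 0; 0 1)
Equal? differ; not commutative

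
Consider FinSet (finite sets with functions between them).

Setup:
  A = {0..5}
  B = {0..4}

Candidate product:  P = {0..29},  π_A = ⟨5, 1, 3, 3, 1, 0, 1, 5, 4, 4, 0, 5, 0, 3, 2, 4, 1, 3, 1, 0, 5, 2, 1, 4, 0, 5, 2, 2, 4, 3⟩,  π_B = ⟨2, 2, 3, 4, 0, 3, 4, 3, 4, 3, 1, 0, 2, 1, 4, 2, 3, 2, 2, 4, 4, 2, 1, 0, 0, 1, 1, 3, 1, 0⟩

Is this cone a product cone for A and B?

|A|·|B| = 6·5 = 30;  |P| = 30
Check the pairing map k ↦ (π_A(k), π_B(k)):
  0 : (5,2)
  1 : (1,2)
  2 : (3,3)
  3 : (3,4)
  4 : (1,0)
  5 : (0,3)
  6 : (1,4)
  7 : (5,3)
  8 : (4,4)
  9 : (4,3)
  10 : (0,1)
  11 : (5,0)
  12 : (0,2)
  13 : (3,1)
  14 : (2,4)
  15 : (4,2)
  16 : (1,3)
  17 : (3,2)
  18 : (1,2)  ✗ repeats pair of k=1
  19 : (0,4)
  20 : (5,4)
  21 : (2,2)
  22 : (1,1)
  23 : (4,0)
  24 : (0,0)
  25 : (5,1)
  26 : (2,1)
  27 : (2,3)
  28 : (4,1)
  29 : (3,0)
distinct pairs in image: 29 / 30 needed
  → (1,2) hit at k=1 and k=18

Answer: NOT A VALID PRODUCT — duplicate pair at indices 18,1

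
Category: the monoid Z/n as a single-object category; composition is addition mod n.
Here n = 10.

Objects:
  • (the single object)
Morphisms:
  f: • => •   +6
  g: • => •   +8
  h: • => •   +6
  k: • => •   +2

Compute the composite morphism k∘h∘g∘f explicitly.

  0 +6≡6 +8≡4 +6≡0 +2≡2  (mod 10)
⟦path⟧: +2

Answer: +2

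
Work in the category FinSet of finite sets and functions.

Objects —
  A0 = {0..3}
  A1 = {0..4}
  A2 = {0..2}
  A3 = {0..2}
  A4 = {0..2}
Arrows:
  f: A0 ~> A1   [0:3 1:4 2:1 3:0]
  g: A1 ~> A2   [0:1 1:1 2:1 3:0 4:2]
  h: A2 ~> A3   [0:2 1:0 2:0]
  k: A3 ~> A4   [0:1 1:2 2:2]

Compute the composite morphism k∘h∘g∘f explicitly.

  0 f~>3 g~>0 h~>2 k~>2
  1 f~>4 g~>2 h~>0 k~>1
  2 f~>1 g~>1 h~>0 k~>1
  3 f~>0 g~>1 h~>0 k~>1
result: [0:2 1:1 2:1 3:1]

Answer: [0:2 1:1 2:1 3:1]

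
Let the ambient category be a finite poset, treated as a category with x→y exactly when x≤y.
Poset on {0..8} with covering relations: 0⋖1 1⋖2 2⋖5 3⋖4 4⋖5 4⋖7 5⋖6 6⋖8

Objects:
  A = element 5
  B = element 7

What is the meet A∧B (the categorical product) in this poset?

Answer: A∧B = 4

Derivation:
{x : x<=A ∧ x<=B} = {3,4}  (A=5, B=7)
  3 <= 4
  4 <= 4
glb = 4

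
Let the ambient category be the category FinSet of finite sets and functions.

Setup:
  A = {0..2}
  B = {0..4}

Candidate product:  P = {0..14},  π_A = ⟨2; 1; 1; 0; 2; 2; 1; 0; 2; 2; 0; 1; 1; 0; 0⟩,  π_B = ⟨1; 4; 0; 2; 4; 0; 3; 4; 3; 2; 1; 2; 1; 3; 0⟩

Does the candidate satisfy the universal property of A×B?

Answer: VALID PRODUCT

Work:
|A|·|B| = 3·5 = 15;  |P| = 15
Check the pairing map k ↦ (π_A(k), π_B(k)):
  0 : (2,1)
  1 : (1,4)
  2 : (1,0)
  3 : (0,2)
  4 : (2,4)
  5 : (2,0)
  6 : (1,3)
  7 : (0,4)
  8 : (2,3)
  9 : (2,2)
  10 : (0,1)
  11 : (1,2)
  12 : (1,1)
  13 : (0,3)
  14 : (0,0)
distinct pairs in image: 15 / 15 needed
  → bijection onto A×B; projections well-typed.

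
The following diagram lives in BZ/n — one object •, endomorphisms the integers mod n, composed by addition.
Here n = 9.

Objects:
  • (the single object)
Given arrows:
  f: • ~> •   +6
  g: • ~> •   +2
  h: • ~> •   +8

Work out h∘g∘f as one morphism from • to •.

Answer: +7

Trace:
  0 +6≡6 +2≡8 +8≡7  (mod 9)
result: +7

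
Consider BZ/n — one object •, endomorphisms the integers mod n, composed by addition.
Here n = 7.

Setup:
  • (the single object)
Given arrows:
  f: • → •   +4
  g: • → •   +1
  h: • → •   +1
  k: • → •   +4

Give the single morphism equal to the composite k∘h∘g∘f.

Answer: +3

Work:
  0 +4≡4 +1≡5 +1≡6 +4≡3  (mod 7)
composite: +3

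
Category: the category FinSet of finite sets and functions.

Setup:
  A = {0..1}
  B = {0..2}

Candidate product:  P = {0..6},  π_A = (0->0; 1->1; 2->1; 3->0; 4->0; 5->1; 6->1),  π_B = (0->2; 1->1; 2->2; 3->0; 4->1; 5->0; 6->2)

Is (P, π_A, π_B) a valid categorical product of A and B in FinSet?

|A|·|B| = 2·3 = 6;  |P| = 7
  → cardinalities differ; no bijection possible.

Answer: NOT A VALID PRODUCT — |P|=7 ≠ |A|·|B|=6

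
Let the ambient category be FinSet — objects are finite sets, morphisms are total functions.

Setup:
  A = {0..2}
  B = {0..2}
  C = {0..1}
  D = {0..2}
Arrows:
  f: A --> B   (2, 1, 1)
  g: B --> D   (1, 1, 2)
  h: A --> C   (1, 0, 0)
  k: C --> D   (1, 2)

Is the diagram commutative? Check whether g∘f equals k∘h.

Answer: COMMUTES

Work:
1) trace f;g:
  0 f-->2 g-->2
  1 f-->1 g-->1
  2 f-->1 g-->1
  composite₁ = (2, 1, 1)
2) trace h;k:
  0 h-->1 k-->2
  1 h-->0 k-->1
  2 h-->0 k-->1
  composite₂ = (2, 1, 1)
Equal? YES — commutes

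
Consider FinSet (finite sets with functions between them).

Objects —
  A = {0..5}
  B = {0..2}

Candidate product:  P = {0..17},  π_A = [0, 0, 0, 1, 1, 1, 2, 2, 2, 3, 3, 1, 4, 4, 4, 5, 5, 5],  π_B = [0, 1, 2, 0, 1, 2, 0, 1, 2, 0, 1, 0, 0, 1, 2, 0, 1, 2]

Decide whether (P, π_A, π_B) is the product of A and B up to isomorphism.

Answer: NOT A VALID PRODUCT — duplicate pair at indices 3,11

Work:
|A|·|B| = 6·3 = 18;  |P| = 18
Check the pairing map k ↦ (π_A(k), π_B(k)):
  0 -> (0,0)
  1 -> (0,1)
  2 -> (0,2)
  3 -> (1,0)
  4 -> (1,1)
  5 -> (1,2)
  6 -> (2,0)
  7 -> (2,1)
  8 -> (2,2)
  9 -> (3,0)
  10 -> (3,1)
  11 -> (1,0)  ✗ repeats pair of k=3
  12 -> (4,0)
  13 -> (4,1)
  14 -> (4,2)
  15 -> (5,0)
  16 -> (5,1)
  17 -> (5,2)
distinct pairs in image: 17 / 18 needed
  → (1,0) hit at k=3 and k=11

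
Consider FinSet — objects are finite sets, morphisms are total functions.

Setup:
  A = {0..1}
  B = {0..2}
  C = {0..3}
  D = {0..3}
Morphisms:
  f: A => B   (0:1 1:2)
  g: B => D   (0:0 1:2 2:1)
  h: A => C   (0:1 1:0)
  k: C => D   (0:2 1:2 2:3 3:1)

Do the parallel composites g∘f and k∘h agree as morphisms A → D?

1) trace f;g:
  0 f=>1 g=>2
  1 f=>2 g=>1
  composite₁ = (0:2 1:1)
2) trace h;k:
  0 h=>1 k=>2
  1 h=>0 k=>2
  composite₂ = (0:2 1:2)
Equal? distinct morphisms ✗

Answer: DOES NOT COMMUTE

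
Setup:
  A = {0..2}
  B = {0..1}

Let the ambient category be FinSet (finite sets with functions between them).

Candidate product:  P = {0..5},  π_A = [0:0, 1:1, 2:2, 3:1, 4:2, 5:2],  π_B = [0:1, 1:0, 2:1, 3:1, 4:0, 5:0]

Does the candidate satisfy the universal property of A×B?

|A|·|B| = 3·2 = 6;  |P| = 6
Check the pairing map k ↦ (π_A(k), π_B(k)):
  0 : (0,1)
  1 : (1,0)
  2 : (2,1)
  3 : (1,1)
  4 : (2,0)
  5 : (2,0)  ✗ repeats pair of k=4
distinct pairs in image: 5 / 6 needed
  → (2,0) hit at k=4 and k=5

Answer: NOT A VALID PRODUCT — duplicate pair at indices 4,5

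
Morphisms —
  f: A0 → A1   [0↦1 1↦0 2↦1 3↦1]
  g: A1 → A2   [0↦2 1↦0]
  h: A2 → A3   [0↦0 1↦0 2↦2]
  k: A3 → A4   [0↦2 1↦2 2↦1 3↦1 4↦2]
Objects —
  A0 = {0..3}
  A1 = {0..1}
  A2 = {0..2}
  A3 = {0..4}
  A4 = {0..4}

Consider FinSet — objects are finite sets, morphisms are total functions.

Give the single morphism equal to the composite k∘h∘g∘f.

  0 f→1 g→0 h→0 k→2
  1 f→0 g→2 h→2 k→1
  2 f→1 g→0 h→0 k→2
  3 f→1 g→0 h→0 k→2
composite: [0↦2 1↦1 2↦2 3↦2]

Answer: [0↦2 1↦1 2↦2 3↦2]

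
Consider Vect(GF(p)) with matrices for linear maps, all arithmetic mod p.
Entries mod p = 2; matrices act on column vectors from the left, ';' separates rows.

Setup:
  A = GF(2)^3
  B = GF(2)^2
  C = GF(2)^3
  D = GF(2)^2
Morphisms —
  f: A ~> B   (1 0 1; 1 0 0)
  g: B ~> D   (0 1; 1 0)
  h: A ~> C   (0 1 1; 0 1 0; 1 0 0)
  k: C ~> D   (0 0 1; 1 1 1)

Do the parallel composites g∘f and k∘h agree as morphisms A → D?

1) trace f;g:
  e0=(1,0,0) f~>(1,1) g~>(1,1)
  e1=(0,1,0) f~>(0,0) g~>(0,0)
  e2=(0,0,1) f~>(1,0) g~>(0,1)
  ⟦path⟧₁ = (1 0 0; 1 0 1)
2) trace h;k:
  e0=(1,0,0) h~>(0,0,1) k~>(1,1)
  e1=(0,1,0) h~>(1,1,0) k~>(0,0)
  e2=(0,0,1) h~>(1,0,0) k~>(0,1)
  ⟦path⟧₂ = (1 0 0; 1 0 1)
Equal? equal; square commutes

Answer: COMMUTES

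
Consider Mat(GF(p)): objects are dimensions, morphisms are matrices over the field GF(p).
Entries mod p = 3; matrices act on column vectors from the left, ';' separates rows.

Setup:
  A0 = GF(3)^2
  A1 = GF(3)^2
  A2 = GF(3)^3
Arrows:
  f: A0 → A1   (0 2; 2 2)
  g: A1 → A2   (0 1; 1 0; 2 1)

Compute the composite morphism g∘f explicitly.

  e0=(1,0) f→(0,2) g→(2,0,2)
  e1=(0,1) f→(2,2) g→(2,2,0)
composite: (2 2; 0 2; 2 0)

Answer: (2 2; 0 2; 2 0)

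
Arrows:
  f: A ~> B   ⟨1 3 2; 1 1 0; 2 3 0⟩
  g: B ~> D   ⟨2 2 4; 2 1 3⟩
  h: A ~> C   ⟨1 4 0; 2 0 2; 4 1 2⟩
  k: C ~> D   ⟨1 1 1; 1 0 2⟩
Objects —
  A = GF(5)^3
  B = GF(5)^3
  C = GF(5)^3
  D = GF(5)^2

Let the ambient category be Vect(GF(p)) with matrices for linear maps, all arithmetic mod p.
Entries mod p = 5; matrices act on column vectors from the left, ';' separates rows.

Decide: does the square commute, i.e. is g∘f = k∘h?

Along f;g (path 1):
  e0=(1,0,0) f~>(1,1,2) g~>(2,4)
  e1=(0,1,0) f~>(3,1,3) g~>(0,1)
  e2=(0,0,1) f~>(2,0,0) g~>(4,4)
  composite₁ = ⟨2 0 4; 4 1 4⟩
Along h;k (path 2):
  e0=(1,0,0) h~>(1,2,4) k~>(2,4)
  e1=(0,1,0) h~>(4,0,1) k~>(0,1)
  e2=(0,0,1) h~>(0,2,2) k~>(4,4)
  composite₂ = ⟨2 0 4; 4 1 4⟩
Equal? equal; square commutes

Answer: COMMUTES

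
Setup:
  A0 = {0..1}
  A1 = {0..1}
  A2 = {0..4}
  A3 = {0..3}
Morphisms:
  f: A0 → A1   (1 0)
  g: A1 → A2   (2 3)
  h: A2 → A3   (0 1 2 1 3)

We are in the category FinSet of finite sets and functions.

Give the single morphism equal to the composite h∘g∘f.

Answer: (1 2)

Trace:
  0 f→1 g→3 h→1
  1 f→0 g→2 h→2
⟦path⟧: (1 2)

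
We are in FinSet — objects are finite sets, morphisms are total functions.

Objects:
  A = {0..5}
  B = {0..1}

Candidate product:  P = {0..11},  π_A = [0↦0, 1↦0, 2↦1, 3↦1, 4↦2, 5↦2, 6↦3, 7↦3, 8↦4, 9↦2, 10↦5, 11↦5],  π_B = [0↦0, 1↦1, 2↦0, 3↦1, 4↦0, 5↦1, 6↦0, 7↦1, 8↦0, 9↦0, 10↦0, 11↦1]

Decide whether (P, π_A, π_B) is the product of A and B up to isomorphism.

Answer: NOT A VALID PRODUCT — duplicate pair at indices 4,9

Derivation:
|A|·|B| = 6·2 = 12;  |P| = 12
Check the pairing map k ↦ (π_A(k), π_B(k)):
  0 ↦ (0,0)
  1 ↦ (0,1)
  2 ↦ (1,0)
  3 ↦ (1,1)
  4 ↦ (2,0)
  5 ↦ (2,1)
  6 ↦ (3,0)
  7 ↦ (3,1)
  8 ↦ (4,0)
  9 ↦ (2,0)  ✗ repeats pair of k=4
  10 ↦ (5,0)
  11 ↦ (5,1)
distinct pairs in image: 11 / 12 needed
  → (2,0) hit at k=4 and k=9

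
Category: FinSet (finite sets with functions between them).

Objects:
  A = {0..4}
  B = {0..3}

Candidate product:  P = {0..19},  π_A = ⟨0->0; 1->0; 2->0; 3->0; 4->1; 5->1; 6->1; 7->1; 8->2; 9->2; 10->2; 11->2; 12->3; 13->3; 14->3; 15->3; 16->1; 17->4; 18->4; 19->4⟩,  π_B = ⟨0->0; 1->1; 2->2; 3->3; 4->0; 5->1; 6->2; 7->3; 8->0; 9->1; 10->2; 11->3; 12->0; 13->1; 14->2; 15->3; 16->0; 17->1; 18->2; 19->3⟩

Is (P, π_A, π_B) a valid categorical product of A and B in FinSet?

Answer: NOT A VALID PRODUCT — duplicate pair at indices 4,16

Trace:
|A|·|B| = 5·4 = 20;  |P| = 20
Check the pairing map k ↦ (π_A(k), π_B(k)):
  0 -> (0,0)
  1 -> (0,1)
  2 -> (0,2)
  3 -> (0,3)
  4 -> (1,0)
  5 -> (1,1)
  6 -> (1,2)
  7 -> (1,3)
  8 -> (2,0)
  9 -> (2,1)
  10 -> (2,2)
  11 -> (2,3)
  12 -> (3,0)
  13 -> (3,1)
  14 -> (3,2)
  15 -> (3,3)
  16 -> (1,0)  ✗ repeats pair of k=4
  17 -> (4,1)
  18 -> (4,2)
  19 -> (4,3)
distinct pairs in image: 19 / 20 needed
  → (1,0) hit at k=4 and k=16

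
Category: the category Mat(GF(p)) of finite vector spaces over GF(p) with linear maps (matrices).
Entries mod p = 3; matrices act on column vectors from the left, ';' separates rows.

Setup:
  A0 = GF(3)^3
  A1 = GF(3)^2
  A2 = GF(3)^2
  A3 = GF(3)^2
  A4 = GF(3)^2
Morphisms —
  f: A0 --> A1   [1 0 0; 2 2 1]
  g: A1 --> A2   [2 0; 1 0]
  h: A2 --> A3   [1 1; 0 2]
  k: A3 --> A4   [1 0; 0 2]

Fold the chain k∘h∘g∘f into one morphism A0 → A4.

Answer: [0 0 0; 1 0 0]

Trace:
  e0=⟨1,0,0⟩ f-->⟨1,2⟩ g-->⟨2,1⟩ h-->⟨0,2⟩ k-->⟨0,1⟩
  e1=⟨0,1,0⟩ f-->⟨0,2⟩ g-->⟨0,0⟩ h-->⟨0,0⟩ k-->⟨0,0⟩
  e2=⟨0,0,1⟩ f-->⟨0,1⟩ g-->⟨0,0⟩ h-->⟨0,0⟩ k-->⟨0,0⟩
result: [0 0 0; 1 0 0]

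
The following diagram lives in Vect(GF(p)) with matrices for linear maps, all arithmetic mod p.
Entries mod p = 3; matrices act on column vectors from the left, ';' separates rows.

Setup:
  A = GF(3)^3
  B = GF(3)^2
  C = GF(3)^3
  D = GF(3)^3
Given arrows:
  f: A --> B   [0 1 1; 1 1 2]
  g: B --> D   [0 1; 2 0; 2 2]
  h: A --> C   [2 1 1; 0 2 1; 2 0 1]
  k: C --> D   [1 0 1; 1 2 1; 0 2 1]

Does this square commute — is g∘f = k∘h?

Answer: DOES NOT COMMUTE

Derivation:
1) trace f;g:
  e0=⟨1,0,0⟩ f-->⟨0,1⟩ g-->⟨1,0,2⟩
  e1=⟨0,1,0⟩ f-->⟨1,1⟩ g-->⟨1,2,1⟩
  e2=⟨0,0,1⟩ f-->⟨1,2⟩ g-->⟨2,2,0⟩
  composite₁ = [1 1 2; 0 2 2; 2 1 0]
2) trace h;k:
  e0=⟨1,0,0⟩ h-->⟨2,0,2⟩ k-->⟨1,1,2⟩
  e1=⟨0,1,0⟩ h-->⟨1,2,0⟩ k-->⟨1,2,1⟩
  e2=⟨0,0,1⟩ h-->⟨1,1,1⟩ k-->⟨2,1,0⟩
  composite₂ = [1 1 2; 1 2 1; 2 1 0]
Equal? differ; not commutative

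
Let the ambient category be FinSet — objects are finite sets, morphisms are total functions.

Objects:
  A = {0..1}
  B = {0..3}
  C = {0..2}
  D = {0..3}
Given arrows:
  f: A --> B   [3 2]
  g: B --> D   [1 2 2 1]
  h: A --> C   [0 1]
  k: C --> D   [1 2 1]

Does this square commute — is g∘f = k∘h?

Path 1 = f;g:
  0 f-->3 g-->1
  1 f-->2 g-->2
  result₁ = [1 2]
Path 2 = h;k:
  0 h-->0 k-->1
  1 h-->1 k-->2
  result₂ = [1 2]
Equal? YES — commutes

Answer: COMMUTES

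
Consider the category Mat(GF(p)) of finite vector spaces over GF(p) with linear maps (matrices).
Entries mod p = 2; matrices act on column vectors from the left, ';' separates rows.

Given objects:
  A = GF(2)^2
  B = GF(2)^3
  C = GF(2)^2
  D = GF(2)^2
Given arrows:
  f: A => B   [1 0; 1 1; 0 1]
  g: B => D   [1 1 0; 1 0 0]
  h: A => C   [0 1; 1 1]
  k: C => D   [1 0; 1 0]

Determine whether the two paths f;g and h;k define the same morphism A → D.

Answer: DOES NOT COMMUTE

Trace:
1) trace f;g:
  e0=(1,0) f=>(1,1,0) g=>(0,1)
  e1=(0,1) f=>(0,1,1) g=>(1,0)
  composite₁ = [0 1; 1 0]
2) trace h;k:
  e0=(1,0) h=>(0,1) k=>(0,0)
  e1=(0,1) h=>(1,1) k=>(1,1)
  composite₂ = [0 1; 0 1]
Equal? differ; not commutative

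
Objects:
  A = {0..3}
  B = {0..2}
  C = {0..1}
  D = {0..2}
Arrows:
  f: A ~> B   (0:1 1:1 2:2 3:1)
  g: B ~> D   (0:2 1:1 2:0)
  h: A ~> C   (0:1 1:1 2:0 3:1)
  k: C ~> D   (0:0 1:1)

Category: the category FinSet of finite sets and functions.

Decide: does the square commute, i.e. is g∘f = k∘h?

Answer: COMMUTES

Derivation:
Path 1 = f;g:
  0 f~>1 g~>1
  1 f~>1 g~>1
  2 f~>2 g~>0
  3 f~>1 g~>1
  ⟦path⟧₁ = (0:1 1:1 2:0 3:1)
Path 2 = h;k:
  0 h~>1 k~>1
  1 h~>1 k~>1
  2 h~>0 k~>0
  3 h~>1 k~>1
  ⟦path⟧₂ = (0:1 1:1 2:0 3:1)
Equal? same morphism ✓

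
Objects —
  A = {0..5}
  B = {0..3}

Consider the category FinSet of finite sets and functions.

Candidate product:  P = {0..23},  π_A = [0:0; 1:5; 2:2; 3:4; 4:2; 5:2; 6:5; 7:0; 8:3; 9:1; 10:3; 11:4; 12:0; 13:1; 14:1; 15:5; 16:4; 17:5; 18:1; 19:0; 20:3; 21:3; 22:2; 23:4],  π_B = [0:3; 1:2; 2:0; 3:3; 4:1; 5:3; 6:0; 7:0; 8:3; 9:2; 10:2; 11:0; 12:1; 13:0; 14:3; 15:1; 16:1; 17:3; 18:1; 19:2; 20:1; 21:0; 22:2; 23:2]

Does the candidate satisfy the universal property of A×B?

|A|·|B| = 6·4 = 24;  |P| = 24
Check the pairing map k ↦ (π_A(k), π_B(k)):
  0 : (0,3)
  1 : (5,2)
  2 : (2,0)
  3 : (4,3)
  4 : (2,1)
  5 : (2,3)
  6 : (5,0)
  7 : (0,0)
  8 : (3,3)
  9 : (1,2)
  10 : (3,2)
  11 : (4,0)
  12 : (0,1)
  13 : (1,0)
  14 : (1,3)
  15 : (5,1)
  16 : (4,1)
  17 : (5,3)
  18 : (1,1)
  19 : (0,2)
  20 : (3,1)
  21 : (3,0)
  22 : (2,2)
  23 : (4,2)
distinct pairs in image: 24 / 24 needed
  → bijection onto A×B; projections well-typed.

Answer: VALID PRODUCT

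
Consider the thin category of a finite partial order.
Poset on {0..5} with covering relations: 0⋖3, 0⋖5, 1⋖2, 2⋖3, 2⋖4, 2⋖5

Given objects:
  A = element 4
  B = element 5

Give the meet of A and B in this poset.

Answer: A∧B = 2

Derivation:
{x : x≤A ∧ x≤B} = {1,2}  (A=4, B=5)
  1 ≤ 2
  2 ≤ 2
glb = 2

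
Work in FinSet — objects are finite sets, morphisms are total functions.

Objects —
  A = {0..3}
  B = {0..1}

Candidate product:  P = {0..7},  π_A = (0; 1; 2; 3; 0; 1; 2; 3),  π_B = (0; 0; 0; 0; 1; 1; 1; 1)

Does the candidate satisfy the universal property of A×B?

|A|·|B| = 4·2 = 8;  |P| = 8
Check the pairing map k ↦ (π_A(k), π_B(k)):
  0 ↦ (0,0)
  1 ↦ (1,0)
  2 ↦ (2,0)
  3 ↦ (3,0)
  4 ↦ (0,1)
  5 ↦ (1,1)
  6 ↦ (2,1)
  7 ↦ (3,1)
distinct pairs in image: 8 / 8 needed
  → bijection onto A×B; projections well-typed.

Answer: VALID PRODUCT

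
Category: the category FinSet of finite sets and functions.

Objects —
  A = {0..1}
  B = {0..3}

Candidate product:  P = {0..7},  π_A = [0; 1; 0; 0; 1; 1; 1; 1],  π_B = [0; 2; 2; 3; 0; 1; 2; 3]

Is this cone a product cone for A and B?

|A|·|B| = 2·4 = 8;  |P| = 8
Check the pairing map k ↦ (π_A(k), π_B(k)):
  0 : (0,0)
  1 : (1,2)
  2 : (0,2)
  3 : (0,3)
  4 : (1,0)
  5 : (1,1)
  6 : (1,2)  ✗ repeats pair of k=1
  7 : (1,3)
distinct pairs in image: 7 / 8 needed
  → (1,2) hit at k=1 and k=6

Answer: NOT A VALID PRODUCT — duplicate pair at indices 6,1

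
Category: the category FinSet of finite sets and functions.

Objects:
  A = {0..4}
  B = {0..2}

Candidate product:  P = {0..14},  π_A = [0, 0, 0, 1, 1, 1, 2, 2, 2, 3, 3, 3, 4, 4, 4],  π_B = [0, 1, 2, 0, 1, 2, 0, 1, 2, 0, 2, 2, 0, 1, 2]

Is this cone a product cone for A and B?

Answer: NOT A VALID PRODUCT — duplicate pair at indices 11,10

Work:
|A|·|B| = 5·3 = 15;  |P| = 15
Check the pairing map k ↦ (π_A(k), π_B(k)):
  0 -> (0,0)
  1 -> (0,1)
  2 -> (0,2)
  3 -> (1,0)
  4 -> (1,1)
  5 -> (1,2)
  6 -> (2,0)
  7 -> (2,1)
  8 -> (2,2)
  9 -> (3,0)
  10 -> (3,2)
  11 -> (3,2)  ✗ repeats pair of k=10
  12 -> (4,0)
  13 -> (4,1)
  14 -> (4,2)
distinct pairs in image: 14 / 15 needed
  → (3,2) hit at k=10 and k=11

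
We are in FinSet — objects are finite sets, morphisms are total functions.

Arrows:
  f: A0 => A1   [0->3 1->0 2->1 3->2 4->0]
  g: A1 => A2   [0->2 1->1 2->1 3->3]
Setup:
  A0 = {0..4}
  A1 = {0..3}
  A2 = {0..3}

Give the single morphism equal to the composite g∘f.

Answer: [0->3 1->2 2->1 3->1 4->2]

Trace:
  0 f=>3 g=>3
  1 f=>0 g=>2
  2 f=>1 g=>1
  3 f=>2 g=>1
  4 f=>0 g=>2
result: [0->3 1->2 2->1 3->1 4->2]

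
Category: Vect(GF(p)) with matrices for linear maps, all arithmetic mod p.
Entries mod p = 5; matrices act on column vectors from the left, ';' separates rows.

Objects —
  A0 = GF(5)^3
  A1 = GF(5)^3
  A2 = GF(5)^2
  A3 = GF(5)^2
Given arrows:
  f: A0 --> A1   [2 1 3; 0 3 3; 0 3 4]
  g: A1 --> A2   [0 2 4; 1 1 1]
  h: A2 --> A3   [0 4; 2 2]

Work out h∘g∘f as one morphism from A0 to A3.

Answer: [3 3 0; 4 0 4]

Trace:
  e0=(1,0,0) f-->(2,0,0) g-->(0,2) h-->(3,4)
  e1=(0,1,0) f-->(1,3,3) g-->(3,2) h-->(3,0)
  e2=(0,0,1) f-->(3,3,4) g-->(2,0) h-->(0,4)
result: [3 3 0; 4 0 4]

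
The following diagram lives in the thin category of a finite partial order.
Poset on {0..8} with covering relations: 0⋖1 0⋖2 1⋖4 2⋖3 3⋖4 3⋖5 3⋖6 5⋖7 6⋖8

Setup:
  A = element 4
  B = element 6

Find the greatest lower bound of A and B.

Lower bounds of A=4 and B=6: {0,2,3}
  0 <= 3
  2 <= 3
  3 <= 3
glb = 3

Answer: A∧B = 3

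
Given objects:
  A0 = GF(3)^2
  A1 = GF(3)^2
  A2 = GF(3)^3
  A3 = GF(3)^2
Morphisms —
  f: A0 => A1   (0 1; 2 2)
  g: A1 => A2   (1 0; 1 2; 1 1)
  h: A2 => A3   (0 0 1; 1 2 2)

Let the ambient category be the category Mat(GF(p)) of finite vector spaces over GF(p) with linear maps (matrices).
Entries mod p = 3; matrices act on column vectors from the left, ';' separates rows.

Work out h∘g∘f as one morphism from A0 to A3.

  e0=[1,0] f=>[0,2] g=>[0,1,2] h=>[2,0]
  e1=[0,1] f=>[1,2] g=>[1,2,0] h=>[0,2]
⟦path⟧: (2 0; 0 2)

Answer: (2 0; 0 2)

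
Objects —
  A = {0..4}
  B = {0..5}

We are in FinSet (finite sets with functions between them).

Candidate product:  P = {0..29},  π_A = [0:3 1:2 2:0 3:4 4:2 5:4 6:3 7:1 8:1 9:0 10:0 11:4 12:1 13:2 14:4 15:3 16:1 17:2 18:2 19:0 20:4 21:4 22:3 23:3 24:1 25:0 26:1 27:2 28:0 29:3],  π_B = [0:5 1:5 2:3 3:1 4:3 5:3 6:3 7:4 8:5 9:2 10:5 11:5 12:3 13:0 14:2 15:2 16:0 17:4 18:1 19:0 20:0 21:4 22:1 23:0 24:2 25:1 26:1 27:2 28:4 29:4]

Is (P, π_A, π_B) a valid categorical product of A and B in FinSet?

|A|·|B| = 5·6 = 30;  |P| = 30
Check the pairing map k ↦ (π_A(k), π_B(k)):
  0 : (3,5)
  1 : (2,5)
  2 : (0,3)
  3 : (4,1)
  4 : (2,3)
  5 : (4,3)
  6 : (3,3)
  7 : (1,4)
  8 : (1,5)
  9 : (0,2)
  10 : (0,5)
  11 : (4,5)
  12 : (1,3)
  13 : (2,0)
  14 : (4,2)
  15 : (3,2)
  16 : (1,0)
  17 : (2,4)
  18 : (2,1)
  19 : (0,0)
  20 : (4,0)
  21 : (4,4)
  22 : (3,1)
  23 : (3,0)
  24 : (1,2)
  25 : (0,1)
  26 : (1,1)
  27 : (2,2)
  28 : (0,4)
  29 : (3,4)
distinct pairs in image: 30 / 30 needed
  → bijection onto A×B; projections well-typed.

Answer: VALID PRODUCT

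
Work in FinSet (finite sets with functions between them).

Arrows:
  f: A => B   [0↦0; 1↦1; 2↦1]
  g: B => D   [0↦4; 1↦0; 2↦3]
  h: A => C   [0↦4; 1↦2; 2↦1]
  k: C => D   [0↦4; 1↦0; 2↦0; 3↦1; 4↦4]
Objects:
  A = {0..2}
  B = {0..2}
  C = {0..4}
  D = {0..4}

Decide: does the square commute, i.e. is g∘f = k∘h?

Path 1 = f;g:
  0 f=>0 g=>4
  1 f=>1 g=>0
  2 f=>1 g=>0
  composite₁ = [0↦4; 1↦0; 2↦0]
Path 2 = h;k:
  0 h=>4 k=>4
  1 h=>2 k=>0
  2 h=>1 k=>0
  composite₂ = [0↦4; 1↦0; 2↦0]
Equal? same morphism ✓

Answer: COMMUTES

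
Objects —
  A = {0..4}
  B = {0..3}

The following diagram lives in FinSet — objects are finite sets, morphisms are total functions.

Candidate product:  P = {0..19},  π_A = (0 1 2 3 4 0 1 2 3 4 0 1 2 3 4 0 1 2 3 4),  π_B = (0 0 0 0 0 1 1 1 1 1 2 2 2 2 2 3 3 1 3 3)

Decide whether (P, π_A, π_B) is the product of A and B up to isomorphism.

Answer: NOT A VALID PRODUCT — duplicate pair at indices 7,17

Derivation:
|A|·|B| = 5·4 = 20;  |P| = 20
Check the pairing map k ↦ (π_A(k), π_B(k)):
  0 : (0,0)
  1 : (1,0)
  2 : (2,0)
  3 : (3,0)
  4 : (4,0)
  5 : (0,1)
  6 : (1,1)
  7 : (2,1)
  8 : (3,1)
  9 : (4,1)
  10 : (0,2)
  11 : (1,2)
  12 : (2,2)
  13 : (3,2)
  14 : (4,2)
  15 : (0,3)
  16 : (1,3)
  17 : (2,1)  ✗ repeats pair of k=7
  18 : (3,3)
  19 : (4,3)
distinct pairs in image: 19 / 20 needed
  → (2,1) hit at k=7 and k=17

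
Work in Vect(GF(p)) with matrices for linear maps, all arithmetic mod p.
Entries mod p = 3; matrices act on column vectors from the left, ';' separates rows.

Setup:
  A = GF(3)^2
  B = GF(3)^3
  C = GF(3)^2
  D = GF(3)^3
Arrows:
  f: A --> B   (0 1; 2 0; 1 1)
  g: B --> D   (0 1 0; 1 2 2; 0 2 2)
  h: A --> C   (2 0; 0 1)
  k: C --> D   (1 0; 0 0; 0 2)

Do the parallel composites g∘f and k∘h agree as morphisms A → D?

Answer: COMMUTES

Derivation:
Path 1 = f;g:
  e0=⟨1,0⟩ f-->⟨0,2,1⟩ g-->⟨2,0,0⟩
  e1=⟨0,1⟩ f-->⟨1,0,1⟩ g-->⟨0,0,2⟩
  composite₁ = (2 0; 0 0; 0 2)
Path 2 = h;k:
  e0=⟨1,0⟩ h-->⟨2,0⟩ k-->⟨2,0,0⟩
  e1=⟨0,1⟩ h-->⟨0,1⟩ k-->⟨0,0,2⟩
  composite₂ = (2 0; 0 0; 0 2)
Equal? same morphism ✓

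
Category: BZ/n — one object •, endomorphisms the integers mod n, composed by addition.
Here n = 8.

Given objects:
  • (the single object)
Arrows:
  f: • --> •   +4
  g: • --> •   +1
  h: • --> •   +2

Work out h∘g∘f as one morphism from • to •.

  0 +4≡4 +1≡5 +2≡7  (mod 8)
⟦path⟧: +7

Answer: +7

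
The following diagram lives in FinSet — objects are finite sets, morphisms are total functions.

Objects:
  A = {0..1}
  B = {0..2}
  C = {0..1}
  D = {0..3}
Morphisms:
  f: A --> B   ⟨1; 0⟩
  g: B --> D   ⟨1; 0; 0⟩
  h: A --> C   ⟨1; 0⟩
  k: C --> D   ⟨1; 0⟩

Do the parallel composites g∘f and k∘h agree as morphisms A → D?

Answer: COMMUTES

Derivation:
Along f;g (path 1):
  0 f-->1 g-->0
  1 f-->0 g-->1
  result₁ = ⟨0; 1⟩
Along h;k (path 2):
  0 h-->1 k-->0
  1 h-->0 k-->1
  result₂ = ⟨0; 1⟩
Equal? same morphism ✓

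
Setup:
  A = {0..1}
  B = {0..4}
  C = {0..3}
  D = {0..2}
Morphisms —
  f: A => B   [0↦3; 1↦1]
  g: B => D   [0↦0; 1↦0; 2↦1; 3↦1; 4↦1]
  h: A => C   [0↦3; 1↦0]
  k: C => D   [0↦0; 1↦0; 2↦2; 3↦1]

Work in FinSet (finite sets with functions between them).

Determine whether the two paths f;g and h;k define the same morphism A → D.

Along f;g (path 1):
  0 f=>3 g=>1
  1 f=>1 g=>0
  result₁ = [0↦1; 1↦0]
Along h;k (path 2):
  0 h=>3 k=>1
  1 h=>0 k=>0
  result₂ = [0↦1; 1↦0]
Equal? equal; square commutes

Answer: COMMUTES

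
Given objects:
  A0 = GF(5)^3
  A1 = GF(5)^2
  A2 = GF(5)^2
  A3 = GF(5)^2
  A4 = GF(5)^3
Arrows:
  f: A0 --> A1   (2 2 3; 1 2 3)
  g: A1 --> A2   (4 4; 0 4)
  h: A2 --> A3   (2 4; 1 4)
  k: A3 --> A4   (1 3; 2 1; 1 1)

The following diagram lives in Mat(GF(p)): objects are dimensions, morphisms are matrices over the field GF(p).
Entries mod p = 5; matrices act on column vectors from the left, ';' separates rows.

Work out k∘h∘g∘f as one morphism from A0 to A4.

  e0=⟨1,0,0⟩ f-->⟨2,1⟩ g-->⟨2,4⟩ h-->⟨0,3⟩ k-->⟨4,3,3⟩
  e1=⟨0,1,0⟩ f-->⟨2,2⟩ g-->⟨1,3⟩ h-->⟨4,3⟩ k-->⟨3,1,2⟩
  e2=⟨0,0,1⟩ f-->⟨3,3⟩ g-->⟨4,2⟩ h-->⟨1,2⟩ k-->⟨2,4,3⟩
⟦path⟧: (4 3 2; 3 1 4; 3 2 3)

Answer: (4 3 2; 3 1 4; 3 2 3)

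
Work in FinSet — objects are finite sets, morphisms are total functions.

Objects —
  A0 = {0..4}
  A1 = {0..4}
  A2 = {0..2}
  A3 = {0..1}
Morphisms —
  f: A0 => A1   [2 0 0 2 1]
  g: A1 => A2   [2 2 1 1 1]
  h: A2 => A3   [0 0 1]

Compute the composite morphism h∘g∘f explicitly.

  0 f=>2 g=>1 h=>0
  1 f=>0 g=>2 h=>1
  2 f=>0 g=>2 h=>1
  3 f=>2 g=>1 h=>0
  4 f=>1 g=>2 h=>1
composite: [0 1 1 0 1]

Answer: [0 1 1 0 1]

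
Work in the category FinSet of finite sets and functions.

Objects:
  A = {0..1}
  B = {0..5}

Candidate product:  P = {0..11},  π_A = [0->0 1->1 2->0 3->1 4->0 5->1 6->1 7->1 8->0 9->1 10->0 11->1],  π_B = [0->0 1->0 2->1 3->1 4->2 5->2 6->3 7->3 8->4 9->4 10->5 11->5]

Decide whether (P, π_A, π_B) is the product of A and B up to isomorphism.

|A|·|B| = 2·6 = 12;  |P| = 12
Check the pairing map k ↦ (π_A(k), π_B(k)):
  0 -> (0,0)
  1 -> (1,0)
  2 -> (0,1)
  3 -> (1,1)
  4 -> (0,2)
  5 -> (1,2)
  6 -> (1,3)
  7 -> (1,3)  ✗ repeats pair of k=6
  8 -> (0,4)
  9 -> (1,4)
  10 -> (0,5)
  11 -> (1,5)
distinct pairs in image: 11 / 12 needed
  → (1,3) hit at k=6 and k=7

Answer: NOT A VALID PRODUCT — duplicate pair at indices 7,6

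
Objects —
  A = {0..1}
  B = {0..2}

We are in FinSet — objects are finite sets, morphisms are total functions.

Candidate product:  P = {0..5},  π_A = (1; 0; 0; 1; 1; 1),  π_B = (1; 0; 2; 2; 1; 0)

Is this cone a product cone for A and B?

|A|·|B| = 2·3 = 6;  |P| = 6
Check the pairing map k ↦ (π_A(k), π_B(k)):
  0 ↦ (1,1)
  1 ↦ (0,0)
  2 ↦ (0,2)
  3 ↦ (1,2)
  4 ↦ (1,1)  ✗ repeats pair of k=0
  5 ↦ (1,0)
distinct pairs in image: 5 / 6 needed
  → (1,1) hit at k=0 and k=4

Answer: NOT A VALID PRODUCT — duplicate pair at indices 0,4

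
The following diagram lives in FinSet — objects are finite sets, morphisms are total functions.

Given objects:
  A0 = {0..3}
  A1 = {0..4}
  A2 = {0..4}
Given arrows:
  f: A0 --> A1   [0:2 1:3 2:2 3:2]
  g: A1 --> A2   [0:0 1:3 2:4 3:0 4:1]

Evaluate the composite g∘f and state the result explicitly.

  0 f-->2 g-->4
  1 f-->3 g-->0
  2 f-->2 g-->4
  3 f-->2 g-->4
composite: [0:4 1:0 2:4 3:4]

Answer: [0:4 1:0 2:4 3:4]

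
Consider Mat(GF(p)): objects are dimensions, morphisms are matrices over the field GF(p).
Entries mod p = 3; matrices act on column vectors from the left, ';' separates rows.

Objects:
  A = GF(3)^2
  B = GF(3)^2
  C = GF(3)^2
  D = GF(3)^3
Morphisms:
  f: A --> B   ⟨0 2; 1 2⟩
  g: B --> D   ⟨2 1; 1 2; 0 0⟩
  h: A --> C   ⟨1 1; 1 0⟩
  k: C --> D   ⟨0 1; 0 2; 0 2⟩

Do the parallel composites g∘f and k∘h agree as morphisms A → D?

Answer: DOES NOT COMMUTE

Trace:
1) trace f;g:
  e0=(1,0) f-->(0,1) g-->(1,2,0)
  e1=(0,1) f-->(2,2) g-->(0,0,0)
  result₁ = ⟨1 0; 2 0; 0 0⟩
2) trace h;k:
  e0=(1,0) h-->(1,1) k-->(1,2,2)
  e1=(0,1) h-->(1,0) k-->(0,0,0)
  result₂ = ⟨1 0; 2 0; 2 0⟩
Equal? distinct morphisms ✗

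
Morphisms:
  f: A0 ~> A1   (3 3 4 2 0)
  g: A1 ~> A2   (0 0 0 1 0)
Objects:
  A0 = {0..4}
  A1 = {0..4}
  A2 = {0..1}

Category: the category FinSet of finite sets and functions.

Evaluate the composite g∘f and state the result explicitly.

  0 f~>3 g~>1
  1 f~>3 g~>1
  2 f~>4 g~>0
  3 f~>2 g~>0
  4 f~>0 g~>0
result: (1 1 0 0 0)

Answer: (1 1 0 0 0)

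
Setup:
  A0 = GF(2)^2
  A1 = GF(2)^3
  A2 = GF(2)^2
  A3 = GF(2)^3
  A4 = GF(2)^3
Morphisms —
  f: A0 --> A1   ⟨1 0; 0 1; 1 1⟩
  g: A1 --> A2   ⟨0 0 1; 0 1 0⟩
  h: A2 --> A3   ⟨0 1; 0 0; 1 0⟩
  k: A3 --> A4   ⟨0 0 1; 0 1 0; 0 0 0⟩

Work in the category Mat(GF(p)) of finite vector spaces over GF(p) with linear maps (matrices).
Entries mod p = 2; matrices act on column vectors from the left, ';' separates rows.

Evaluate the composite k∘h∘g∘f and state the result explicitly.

Answer: ⟨1 1; 0 0; 0 0⟩

Work:
  e0=⟨1,0⟩ f-->⟨1,0,1⟩ g-->⟨1,0⟩ h-->⟨0,0,1⟩ k-->⟨1,0,0⟩
  e1=⟨0,1⟩ f-->⟨0,1,1⟩ g-->⟨1,1⟩ h-->⟨1,0,1⟩ k-->⟨1,0,0⟩
⟦path⟧: ⟨1 1; 0 0; 0 0⟩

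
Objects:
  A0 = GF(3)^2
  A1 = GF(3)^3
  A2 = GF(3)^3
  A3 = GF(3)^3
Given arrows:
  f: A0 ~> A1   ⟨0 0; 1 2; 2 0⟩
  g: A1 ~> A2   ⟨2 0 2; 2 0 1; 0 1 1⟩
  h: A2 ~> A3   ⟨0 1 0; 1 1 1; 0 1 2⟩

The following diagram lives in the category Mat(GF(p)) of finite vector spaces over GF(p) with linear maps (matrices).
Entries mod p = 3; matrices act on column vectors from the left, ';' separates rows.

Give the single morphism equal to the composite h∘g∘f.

  e0=(1,0) f~>(0,1,2) g~>(1,2,0) h~>(2,0,2)
  e1=(0,1) f~>(0,2,0) g~>(0,0,2) h~>(0,2,1)
composite: ⟨2 0; 0 2; 2 1⟩

Answer: ⟨2 0; 0 2; 2 1⟩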